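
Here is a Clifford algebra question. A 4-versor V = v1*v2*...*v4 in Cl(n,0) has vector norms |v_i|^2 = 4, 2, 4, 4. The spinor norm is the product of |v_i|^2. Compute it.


Spinor norm N(V) = |v1|^2 * |v2|^2 * ... * |v4|^2
= 4 * 2 * 4 * 4
Running product: 4, 8, 32, 128
N(V) = 128


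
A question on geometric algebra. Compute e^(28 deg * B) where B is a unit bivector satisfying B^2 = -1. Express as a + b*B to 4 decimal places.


For a unit bivector B with B^2 = -1, the exponential series gives
e^(theta*B) = cos(theta) + sin(theta)*B (the GA analogue of Euler's formula).
theta = 28 degrees = 0.488692 rad
cos(28 deg) = 0.8829
sin(28 deg) = 0.4695
exp(theta*B) = 0.8829 + 0.4695*B


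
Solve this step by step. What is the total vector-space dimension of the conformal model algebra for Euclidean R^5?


The conformal model of R^5 uses Cl(6,1): the 5 Euclidean generators plus two extra orthogonal generators e+ (e+^2 = +1) and e- (e-^2 = -1), from which the null vectors e0, einf are built.
Number of generators m = 5 + 2 = 7.
dim Cl(p,q) = 2^m = 2^7 = 128


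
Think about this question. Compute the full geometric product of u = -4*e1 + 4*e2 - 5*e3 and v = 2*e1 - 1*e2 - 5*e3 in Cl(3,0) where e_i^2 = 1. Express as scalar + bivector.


In Cl(3,0): e_i^2 = 1, e_ie_j = -e_je_i for i != j.
Scalar part = u . v = (-4)*2 + 4*(-1) + (-5)*(-5)
= -8 + (-4) + 25 = 13
e12 coeff = (-4)*(-1) - 4*2 = 4 - 8 = -4
e13 coeff = (-4)*(-5) - (-5)*2 = 20 - (-10) = 30
e23 coeff = 4*(-5) - (-5)*(-1) = -20 - 5 = -25
uv = 13 - 4*e12 + 30*e13 - 25*e23


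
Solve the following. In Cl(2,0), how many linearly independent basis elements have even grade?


Even subalgebra dimension = 2^(n-1)
n = 2 + 0 = 2
2^(2 - 1) = 2^1 = 2
Verification: sum of C(2,k) for even k = 1 + 1 = 2
Result = 2


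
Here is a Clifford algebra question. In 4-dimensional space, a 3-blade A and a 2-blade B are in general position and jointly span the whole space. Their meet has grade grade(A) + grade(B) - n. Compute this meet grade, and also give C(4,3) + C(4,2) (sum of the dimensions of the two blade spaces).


Meet grade = grade(A) + grade(B) - n
= 3 + 2 - 4 = 1
C(4,3) = 4
C(4,2) = 6
dim_A + dim_B = 4 + 6 = 10


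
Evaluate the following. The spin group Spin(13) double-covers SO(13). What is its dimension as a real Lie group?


Spin(n) double-covers SO(n); both have Lie algebra so(n) of dimension n(n-1)/2.
n = 13
n(n-1) = 13 * 12 = 156
dim Spin(13) = 156/2 = 78


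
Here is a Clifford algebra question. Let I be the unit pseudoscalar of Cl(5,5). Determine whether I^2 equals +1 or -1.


The pseudoscalar I = e1...e_n (product of all n generators) of Cl(p,q) satisfies I^2 = (-1)^(q + n(n-1)/2).
p = 5, q = 5, n = p + q = 10
n(n-1)/2 = 10 * 9 / 2 = 45
Exponent = q + n(n-1)/2 = 5 + 45 = 50
I^2 = (-1)^50 = +1


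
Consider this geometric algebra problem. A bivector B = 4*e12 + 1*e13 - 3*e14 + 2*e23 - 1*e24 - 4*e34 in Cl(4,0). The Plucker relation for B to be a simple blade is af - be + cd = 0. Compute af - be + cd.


Plucker relation: af - be + cd
a*f = 4*(-4) = -16
b*e = 1*(-1) = -1
c*d = (-3)*2 = -6
af - be + cd = -16 - (-1) + (-6)
= -21


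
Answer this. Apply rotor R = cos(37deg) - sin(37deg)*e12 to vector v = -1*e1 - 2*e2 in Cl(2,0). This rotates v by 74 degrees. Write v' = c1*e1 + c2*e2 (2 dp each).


Rotor R = cos(37deg) - sin(37deg)*e12
Rotation angle theta = 2 * 37 = 74 degrees
v' = R*v*~R rotates v by theta.
cos(74deg) = 0.2756, sin(74deg) = 0.9613
v'_1 = -1*cos(74deg) - (-2)*sin(74deg)
= -1*0.2756 - (-2)*0.9613
= 1.65
v'_2 = -1*sin(74deg) + (-2)*cos(74deg)
= -1*0.9613 + (-2)*0.2756
= -1.51
v' = 1.65*e1 - 1.51*e2


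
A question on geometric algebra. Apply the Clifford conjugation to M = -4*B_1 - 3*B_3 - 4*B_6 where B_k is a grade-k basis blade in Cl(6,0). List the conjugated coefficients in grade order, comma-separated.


Clifford conjugate sign for grade k: (-1)^(k(k+1)/2)
Grade 1: (-1)^(1*2/2) = (-1)^1 = -1, coeff -4 -> 4
Grade 3: (-1)^(3*4/2) = (-1)^6 = 1, coeff -3 -> -3
Grade 6: (-1)^(6*7/2) = (-1)^21 = -1, coeff -4 -> 4
Conjugated coefficients: 4, -3, 4


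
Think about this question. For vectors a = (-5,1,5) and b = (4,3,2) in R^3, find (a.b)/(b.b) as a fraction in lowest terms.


Projection coefficient = (a . b) / (b . b)
a . b = (-5)*4 + 1*3 + 5*2
= -20 + 3 + 10 = -7
b . b = 4^2 + 3^2 + 2^2
= 16 + 9 + 4 = 29
Coefficient = -7/29
In lowest terms: -7/29


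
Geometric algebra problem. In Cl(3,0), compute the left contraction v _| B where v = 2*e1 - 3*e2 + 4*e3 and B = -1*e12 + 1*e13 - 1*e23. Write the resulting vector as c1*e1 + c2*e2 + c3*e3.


Left contraction v _| B = <vB>_1 (grade-1 part of the geometric product vB).
Using e1_|e12 = e2, e2_|e12 = -e1, e1_|e13 = e3, e3_|e13 = -e1, e2_|e23 = e3, e3_|e23 = -e2:
e1 coeff: -v2*b12 - v3*b13 = -(-3)*(-1) - (4)*(1) = -7
e2 coeff: v1*b12 - v3*b23 = (2)*(-1) - (4)*(-1) = 2
e3 coeff: v1*b13 + v2*b23 = (2)*(1) + (-3)*(-1) = 5
v _| B = -7*e1 + 2*e2 + 5*e3


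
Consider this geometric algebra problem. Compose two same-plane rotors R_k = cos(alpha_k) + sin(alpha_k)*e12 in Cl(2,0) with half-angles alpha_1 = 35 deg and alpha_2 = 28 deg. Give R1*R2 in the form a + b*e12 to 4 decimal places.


Same-plane rotors commute and their half-angles add:
R1*R2 = cos(a1 + a2) + sin(a1 + a2)*e12.
a1 + a2 = 35 + 28 = 63 deg
cos(63 deg) = 0.4540
sin(63 deg) = 0.8910
R1*R2 = 0.4540 + 0.8910*e12


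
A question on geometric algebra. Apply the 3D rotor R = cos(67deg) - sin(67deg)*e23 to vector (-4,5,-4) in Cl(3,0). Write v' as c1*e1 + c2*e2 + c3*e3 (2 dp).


Rotor R = cos(67deg) - sin(67deg)*e23
Rotation angle theta = 2 * 67 = 134 degrees in the e23 plane (e2 -> e3).
The component perpendicular to the plane (e1) is invariant: v'_1 = v1 = -4.00
cos(134deg) = -0.6947, sin(134deg) = 0.7193
v'_2 = v2*cos(theta) - v3*sin(theta) = 5*(-0.6947) - (-4)*0.7193 = -0.60
v'_3 = v2*sin(theta) + v3*cos(theta) = 5*0.7193 + (-4)*(-0.6947) = 6.38
v' = -4.00*e1 - 0.60*e2 + 6.38*e3


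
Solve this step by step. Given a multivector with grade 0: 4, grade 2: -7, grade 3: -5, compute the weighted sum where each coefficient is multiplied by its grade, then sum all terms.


Grade-weighted sum = sum of grade_k * coefficient_k
0*4 = 0
2*(-7) = -14
3*(-5) = -15
Total = 0 + (-14) + (-15) = -29


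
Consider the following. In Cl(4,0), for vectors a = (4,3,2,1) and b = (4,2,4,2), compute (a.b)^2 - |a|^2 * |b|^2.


a . b = 4*4 + 3*2 + 2*4 + 1*2
= 16 + 6 + 8 + 2 = 32
|a|^2 = 4^2 + 3^2 + 2^2 + 1^2 = 30
|b|^2 = 4^2 + 2^2 + 4^2 + 2^2 = 40
(a.b)^2 = 32^2 = 1024
|a|^2 * |b|^2 = 30 * 40 = 1200
Result = 1024 - 1200 = -176


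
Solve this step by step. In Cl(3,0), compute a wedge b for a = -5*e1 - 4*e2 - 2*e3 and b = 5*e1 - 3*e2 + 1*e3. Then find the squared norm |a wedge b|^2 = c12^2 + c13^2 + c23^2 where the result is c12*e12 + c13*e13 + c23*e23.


a wedge b = (a1*b2 - a2*b1)*e12 + (a1*b3 - a3*b1)*e13 + (a2*b3 - a3*b2)*e23
e12 coeff: (-5)*(-3) - (-4)*5 = 15 - (-20) = 35
e13 coeff: (-5)*1 - (-2)*5 = -5 - (-10) = 5
e23 coeff: (-4)*1 - (-2)*(-3) = -4 - 6 = -10
|a wedge b|^2 = 35^2 + 5^2 + (-10)^2
= 1225 + 25 + 100
= 1350


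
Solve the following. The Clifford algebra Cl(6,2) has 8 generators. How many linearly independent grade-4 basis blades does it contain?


Number of grade-k basis blades in Cl(p,q) with n = p + q is C(n, k).
n = 6 + 2 = 8
C(8, 4) = 8! / (4! * 4!)
= 40320 / (24 * 24)
= 70


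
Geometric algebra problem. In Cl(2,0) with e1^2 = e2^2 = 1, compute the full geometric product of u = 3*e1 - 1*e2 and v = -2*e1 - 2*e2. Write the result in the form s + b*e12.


Expand: (3*e1 - 1*e2)(-2*e1 - 2*e2)
= 3*(-2)*e1e1 + 3*(-2)*e1e2 + (-1)*(-2)*e2e1 + (-1)*(-2)*e2e2
Using e1^2 = e2^2 = 1, e2e1 = -e1e2:
Scalar part s = 3*(-2) + (-1)*(-2) = -6 + 2 = -4
Bivector part b = 3*(-2) - (-1)*(-2) = -6 - 2 = -8
uv = -4 - 8*e12


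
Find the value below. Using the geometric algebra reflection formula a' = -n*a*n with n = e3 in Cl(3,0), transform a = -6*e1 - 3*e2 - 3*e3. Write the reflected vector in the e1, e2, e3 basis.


Reflection formula: a' = -n*a*n, with n = e3 (unit vector, n^2 = 1).
For reflection through hyperplane perp to e3:
The component along e3 flips sign, others stay.
a = (-6, -3, -3)
a' = (-6, -3, 3)
a' = -6*e1 - 3*e2 + 3*e3


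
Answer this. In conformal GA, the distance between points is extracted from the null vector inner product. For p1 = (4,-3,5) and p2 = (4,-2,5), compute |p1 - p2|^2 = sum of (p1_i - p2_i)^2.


p1 - p2 = (0, -1, 0)
|p1 - p2|^2 = 0^2 + (-1)^2 + 0^2
= 0 + 1 + 0
= 1


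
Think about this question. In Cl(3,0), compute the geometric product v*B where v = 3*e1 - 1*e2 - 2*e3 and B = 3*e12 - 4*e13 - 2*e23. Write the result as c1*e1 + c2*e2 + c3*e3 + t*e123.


vB has grade-1 (vector) and grade-3 (trivector) parts: vB = (v _| B) + (v ^ B).
Vector part <vB>_1:
  e1: -v2*b12 - v3*b13 = -(-1)*(3) - (-2)*(-4) = -5
  e2: v1*b12 - v3*b23 = (3)*(3) - (-2)*(-2) = 5
  e3: v1*b13 + v2*b23 = (3)*(-4) + (-1)*(-2) = -10
Trivector part <vB>_3:
  e123: v1*b23 - v2*b13 + v3*b12 = (3)*(-2) - (-1)*(-4) + (-2)*(3) = -16
vB = -5*e1 + 5*e2 - 10*e3 - 16*e123


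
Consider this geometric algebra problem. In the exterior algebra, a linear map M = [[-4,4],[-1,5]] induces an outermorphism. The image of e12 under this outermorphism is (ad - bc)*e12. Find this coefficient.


The outermorphism of a linear map f sends e1^e2 to f(e1)^f(e2).
f(e1) = -4*e1 - 1*e2
f(e2) = 4*e1 + 5*e2
f(e1) ^ f(e2) = (-4*e1 - 1*e2) ^ (4*e1 + 5*e2)
= (-4)*5*e12 + (-1)*4*e21
= (-20 - (-4))*e12
= -16*e12
Coefficient = -16


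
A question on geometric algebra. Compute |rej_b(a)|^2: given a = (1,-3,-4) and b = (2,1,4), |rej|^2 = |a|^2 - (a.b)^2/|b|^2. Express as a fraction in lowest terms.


|a|^2 = 1^2 + (-3)^2 + (-4)^2 = 26
|b|^2 = 2^2 + 1^2 + 4^2 = 21
a . b = 1*2 + (-3)*1 + (-4)*4 = -17
(a.b)^2 = (-17)^2 = 289
|rej|^2 = 26 - 289/21
= (546 - 289)/21
= 257/21
In lowest terms: 257/21


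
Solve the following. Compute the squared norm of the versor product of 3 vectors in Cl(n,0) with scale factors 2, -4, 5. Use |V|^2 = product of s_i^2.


Each vector v_i has |v_i|^2 = s_i^2
Squared scales: 2^2 = 4, (-4)^2 = 16, 5^2 = 25
|V|^2 = 4 * 16 * 25
= 1600


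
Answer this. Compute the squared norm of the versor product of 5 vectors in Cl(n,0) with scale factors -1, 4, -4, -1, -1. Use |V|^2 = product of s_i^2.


Each vector v_i has |v_i|^2 = s_i^2
Squared scales: (-1)^2 = 1, 4^2 = 16, (-4)^2 = 16, (-1)^2 = 1, (-1)^2 = 1
|V|^2 = 1 * 16 * 16 * 1 * 1
= 256


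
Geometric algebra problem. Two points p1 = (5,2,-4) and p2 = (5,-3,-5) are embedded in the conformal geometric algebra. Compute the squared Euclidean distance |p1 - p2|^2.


p1 - p2 = (0, 5, 1)
|p1 - p2|^2 = 0^2 + 5^2 + 1^2
= 0 + 25 + 1
= 26


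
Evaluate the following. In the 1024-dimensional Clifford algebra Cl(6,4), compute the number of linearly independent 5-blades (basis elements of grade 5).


Number of grade-k basis blades in Cl(p,q) with n = p + q is C(n, k).
n = 6 + 4 = 10
C(10, 5) = 10! / (5! * 5!)
= 3628800 / (120 * 120)
= 252


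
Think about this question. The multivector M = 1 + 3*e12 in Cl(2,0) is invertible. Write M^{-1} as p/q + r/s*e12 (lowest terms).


M = 1 + 3*e12, where e12^2 = -1.
Since M commutes with its reverse ~M = a - b*e12, M * ~M = a^2 - b^2*e12^2 = a^2 + b^2.
So M^{-1} = ~M / (a^2 + b^2) = (a - b*e12)/(a^2 + b^2).
a^2 + b^2 = 1 + 9 = 10
Scalar part = 1/10 = 1/10
Bivector coeff = -3/10 = -3/10
M^{-1} = 1/10 - 3/10*e12


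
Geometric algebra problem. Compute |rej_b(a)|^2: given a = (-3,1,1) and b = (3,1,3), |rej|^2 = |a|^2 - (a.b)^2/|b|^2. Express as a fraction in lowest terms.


|a|^2 = (-3)^2 + 1^2 + 1^2 = 11
|b|^2 = 3^2 + 1^2 + 3^2 = 19
a . b = (-3)*3 + 1*1 + 1*3 = -5
(a.b)^2 = (-5)^2 = 25
|rej|^2 = 11 - 25/19
= (209 - 25)/19
= 184/19
In lowest terms: 184/19


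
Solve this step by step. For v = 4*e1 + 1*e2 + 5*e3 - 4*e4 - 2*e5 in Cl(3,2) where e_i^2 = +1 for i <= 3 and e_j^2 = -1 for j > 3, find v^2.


v^2 = sum of c_i^2 * e_i^2
Positive signature terms (e_i^2 = +1): 4^2 + 1^2 + 5^2 = 42
Negative signature terms (e_j^2 = -1): (-4)^2 + (-2)^2 = 20
v^2 = 42 - 20 = 22


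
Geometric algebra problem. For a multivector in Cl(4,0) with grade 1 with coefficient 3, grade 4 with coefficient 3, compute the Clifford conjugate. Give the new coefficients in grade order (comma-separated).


Clifford conjugate sign for grade k: (-1)^(k(k+1)/2)
Grade 1: (-1)^(1*2/2) = (-1)^1 = -1, coeff 3 -> -3
Grade 4: (-1)^(4*5/2) = (-1)^10 = 1, coeff 3 -> 3
Conjugated coefficients: -3, 3


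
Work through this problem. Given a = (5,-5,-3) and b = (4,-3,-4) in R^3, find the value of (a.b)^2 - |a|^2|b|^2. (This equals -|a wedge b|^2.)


a . b = 5*4 + (-5)*(-3) + (-3)*(-4)
= 20 + 15 + 12 = 47
|a|^2 = 5^2 + (-5)^2 + (-3)^2 = 59
|b|^2 = 4^2 + (-3)^2 + (-4)^2 = 41
(a.b)^2 = 47^2 = 2209
|a|^2 * |b|^2 = 59 * 41 = 2419
Result = 2209 - 2419 = -210


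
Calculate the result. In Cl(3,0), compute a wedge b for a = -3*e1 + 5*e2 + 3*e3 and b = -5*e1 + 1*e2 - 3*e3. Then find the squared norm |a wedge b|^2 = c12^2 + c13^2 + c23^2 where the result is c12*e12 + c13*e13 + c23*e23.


a wedge b = (a1*b2 - a2*b1)*e12 + (a1*b3 - a3*b1)*e13 + (a2*b3 - a3*b2)*e23
e12 coeff: (-3)*1 - 5*(-5) = -3 - (-25) = 22
e13 coeff: (-3)*(-3) - 3*(-5) = 9 - (-15) = 24
e23 coeff: 5*(-3) - 3*1 = -15 - 3 = -18
|a wedge b|^2 = 22^2 + 24^2 + (-18)^2
= 484 + 576 + 324
= 1384


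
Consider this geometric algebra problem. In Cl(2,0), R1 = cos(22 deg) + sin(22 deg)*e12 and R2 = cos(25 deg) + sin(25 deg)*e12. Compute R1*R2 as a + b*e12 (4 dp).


Same-plane rotors commute and their half-angles add:
R1*R2 = cos(a1 + a2) + sin(a1 + a2)*e12.
a1 + a2 = 22 + 25 = 47 deg
cos(47 deg) = 0.6820
sin(47 deg) = 0.7314
R1*R2 = 0.6820 + 0.7314*e12


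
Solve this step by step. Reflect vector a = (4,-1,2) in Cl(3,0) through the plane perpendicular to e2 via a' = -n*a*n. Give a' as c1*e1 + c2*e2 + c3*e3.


Reflection formula: a' = -n*a*n, with n = e2 (unit vector, n^2 = 1).
For reflection through hyperplane perp to e2:
The component along e2 flips sign, others stay.
a = (4, -1, 2)
a' = (4, 1, 2)
a' = 4*e1 + 1*e2 + 2*e3


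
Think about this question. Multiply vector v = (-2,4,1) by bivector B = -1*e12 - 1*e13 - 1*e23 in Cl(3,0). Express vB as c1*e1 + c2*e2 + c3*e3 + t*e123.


vB has grade-1 (vector) and grade-3 (trivector) parts: vB = (v _| B) + (v ^ B).
Vector part <vB>_1:
  e1: -v2*b12 - v3*b13 = -(4)*(-1) - (1)*(-1) = 5
  e2: v1*b12 - v3*b23 = (-2)*(-1) - (1)*(-1) = 3
  e3: v1*b13 + v2*b23 = (-2)*(-1) + (4)*(-1) = -2
Trivector part <vB>_3:
  e123: v1*b23 - v2*b13 + v3*b12 = (-2)*(-1) - (4)*(-1) + (1)*(-1) = 5
vB = 5*e1 + 3*e2 - 2*e3 + 5*e123


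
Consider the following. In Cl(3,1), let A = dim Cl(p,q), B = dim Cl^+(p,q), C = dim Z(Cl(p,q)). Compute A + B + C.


n = 3 + 1 = 4
Total dim = 2^4 = 16
Even subalgebra dim = 2^3 = 8
n is even, so center dim = 1
Sum = 16 + 8 + 1 = 25


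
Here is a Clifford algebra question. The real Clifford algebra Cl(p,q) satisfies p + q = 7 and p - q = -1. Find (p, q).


We need p + q = 7 and p - q = -1.
Adding: 2p = 7 + (-1) = 6, so p = 3.
Then q = 7 - 3 = 4.
(p, q) = (3, 4)


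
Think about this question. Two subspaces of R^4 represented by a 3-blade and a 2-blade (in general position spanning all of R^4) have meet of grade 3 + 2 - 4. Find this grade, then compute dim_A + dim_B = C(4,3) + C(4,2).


Meet grade = grade(A) + grade(B) - n
= 3 + 2 - 4 = 1
C(4,3) = 4
C(4,2) = 6
dim_A + dim_B = 4 + 6 = 10


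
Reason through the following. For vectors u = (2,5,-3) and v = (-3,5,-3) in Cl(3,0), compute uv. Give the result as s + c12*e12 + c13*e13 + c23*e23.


In Cl(3,0): e_i^2 = 1, e_ie_j = -e_je_i for i != j.
Scalar part = u . v = 2*(-3) + 5*5 + (-3)*(-3)
= -6 + 25 + 9 = 28
e12 coeff = 2*5 - 5*(-3) = 10 - (-15) = 25
e13 coeff = 2*(-3) - (-3)*(-3) = -6 - 9 = -15
e23 coeff = 5*(-3) - (-3)*5 = -15 - (-15) = 0
uv = 28 + 25*e12 - 15*e13 + 0*e23


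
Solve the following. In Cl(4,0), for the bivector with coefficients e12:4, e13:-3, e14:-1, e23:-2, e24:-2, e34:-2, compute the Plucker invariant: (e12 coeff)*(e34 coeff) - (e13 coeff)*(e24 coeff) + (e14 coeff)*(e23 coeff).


Plucker relation: af - be + cd
a*f = 4*(-2) = -8
b*e = (-3)*(-2) = 6
c*d = (-1)*(-2) = 2
af - be + cd = -8 - 6 + 2
= -12


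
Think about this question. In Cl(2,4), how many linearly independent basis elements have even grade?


Even subalgebra dimension = 2^(n-1)
n = 2 + 4 = 6
2^(6 - 1) = 2^5 = 32
Verification: sum of C(6,k) for even k = 1 + 15 + 15 + 1 = 32
Result = 32


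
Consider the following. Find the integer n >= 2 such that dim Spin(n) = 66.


dim Spin(n) = dim so(n) = n(n-1)/2.
Solve n(n-1)/2 = 66, i.e. n^2 - n - 132 = 0.
Discriminant = 1 + 8*66 = 529
n = (1 + sqrt(529))/2 = (1 + 23)/2 = 12


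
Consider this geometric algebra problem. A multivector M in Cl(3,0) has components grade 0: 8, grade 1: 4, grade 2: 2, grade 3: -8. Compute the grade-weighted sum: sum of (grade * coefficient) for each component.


Grade-weighted sum = sum of grade_k * coefficient_k
0*8 = 0
1*4 = 4
2*2 = 4
3*(-8) = -24
Total = 0 + 4 + 4 + (-24) = -16


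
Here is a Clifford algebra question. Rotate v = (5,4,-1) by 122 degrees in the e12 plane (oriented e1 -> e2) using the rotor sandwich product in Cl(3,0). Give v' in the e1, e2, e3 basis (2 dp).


Rotor R = cos(61deg) - sin(61deg)*e12
Rotation angle theta = 2 * 61 = 122 degrees in the e12 plane (e1 -> e2).
The component perpendicular to the plane (e3) is invariant: v'_3 = v3 = -1.00
cos(122deg) = -0.5299, sin(122deg) = 0.8480
v'_1 = v1*cos(theta) - v2*sin(theta) = 5*(-0.5299) - 4*0.8480 = -6.04
v'_2 = v1*sin(theta) + v2*cos(theta) = 5*0.8480 + 4*(-0.5299) = 2.12
v' = -6.04*e1 + 2.12*e2 - 1.00*e3


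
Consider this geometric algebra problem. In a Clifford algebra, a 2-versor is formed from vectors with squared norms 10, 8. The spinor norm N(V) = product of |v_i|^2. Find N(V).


Spinor norm N(V) = |v1|^2 * |v2|^2 * ... * |v2|^2
= 10 * 8
Running product: 10, 80
N(V) = 80


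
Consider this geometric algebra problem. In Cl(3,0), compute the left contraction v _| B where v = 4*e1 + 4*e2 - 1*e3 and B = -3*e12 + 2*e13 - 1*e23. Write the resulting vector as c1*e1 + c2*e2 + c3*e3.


Left contraction v _| B = <vB>_1 (grade-1 part of the geometric product vB).
Using e1_|e12 = e2, e2_|e12 = -e1, e1_|e13 = e3, e3_|e13 = -e1, e2_|e23 = e3, e3_|e23 = -e2:
e1 coeff: -v2*b12 - v3*b13 = -(4)*(-3) - (-1)*(2) = 14
e2 coeff: v1*b12 - v3*b23 = (4)*(-3) - (-1)*(-1) = -13
e3 coeff: v1*b13 + v2*b23 = (4)*(2) + (4)*(-1) = 4
v _| B = 14*e1 - 13*e2 + 4*e3


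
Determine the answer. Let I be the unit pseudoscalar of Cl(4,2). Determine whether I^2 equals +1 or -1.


The pseudoscalar I = e1...e_n (product of all n generators) of Cl(p,q) satisfies I^2 = (-1)^(q + n(n-1)/2).
p = 4, q = 2, n = p + q = 6
n(n-1)/2 = 6 * 5 / 2 = 15
Exponent = q + n(n-1)/2 = 2 + 15 = 17
I^2 = (-1)^17 = -1


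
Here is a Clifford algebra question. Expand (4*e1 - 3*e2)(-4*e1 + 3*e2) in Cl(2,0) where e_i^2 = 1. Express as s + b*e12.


Expand: (4*e1 - 3*e2)(-4*e1 + 3*e2)
= 4*(-4)*e1e1 + 4*3*e1e2 + (-3)*(-4)*e2e1 + (-3)*3*e2e2
Using e1^2 = e2^2 = 1, e2e1 = -e1e2:
Scalar part s = 4*(-4) + (-3)*3 = -16 + (-9) = -25
Bivector part b = 4*3 - (-3)*(-4) = 12 - 12 = 0
uv = -25 + 0*e12


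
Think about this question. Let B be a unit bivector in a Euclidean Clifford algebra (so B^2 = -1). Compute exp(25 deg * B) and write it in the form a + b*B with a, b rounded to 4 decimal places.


For a unit bivector B with B^2 = -1, the exponential series gives
e^(theta*B) = cos(theta) + sin(theta)*B (the GA analogue of Euler's formula).
theta = 25 degrees = 0.436332 rad
cos(25 deg) = 0.9063
sin(25 deg) = 0.4226
exp(theta*B) = 0.9063 + 0.4226*B


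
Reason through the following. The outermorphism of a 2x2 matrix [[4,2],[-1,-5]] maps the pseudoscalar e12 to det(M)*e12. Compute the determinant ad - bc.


The outermorphism of a linear map f sends e1^e2 to f(e1)^f(e2).
f(e1) = 4*e1 - 1*e2
f(e2) = 2*e1 - 5*e2
f(e1) ^ f(e2) = (4*e1 - 1*e2) ^ (2*e1 - 5*e2)
= 4*(-5)*e12 + (-1)*2*e21
= (-20 - (-2))*e12
= -18*e12
Coefficient = -18


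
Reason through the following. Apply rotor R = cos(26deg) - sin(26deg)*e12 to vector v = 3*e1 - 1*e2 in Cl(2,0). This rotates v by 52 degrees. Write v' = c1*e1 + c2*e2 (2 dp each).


Rotor R = cos(26deg) - sin(26deg)*e12
Rotation angle theta = 2 * 26 = 52 degrees
v' = R*v*~R rotates v by theta.
cos(52deg) = 0.6157, sin(52deg) = 0.7880
v'_1 = 3*cos(52deg) - (-1)*sin(52deg)
= 3*0.6157 - (-1)*0.7880
= 2.63
v'_2 = 3*sin(52deg) + (-1)*cos(52deg)
= 3*0.7880 + (-1)*0.6157
= 1.75
v' = 2.63*e1 + 1.75*e2


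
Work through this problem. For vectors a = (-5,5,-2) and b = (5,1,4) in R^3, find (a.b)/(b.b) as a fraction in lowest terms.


Projection coefficient = (a . b) / (b . b)
a . b = (-5)*5 + 5*1 + (-2)*4
= -25 + 5 + (-8) = -28
b . b = 5^2 + 1^2 + 4^2
= 25 + 1 + 16 = 42
Coefficient = -28/42
In lowest terms: -2/3


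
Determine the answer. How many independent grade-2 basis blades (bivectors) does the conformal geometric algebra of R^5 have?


The conformal model of R^5 uses Cl(6,1) with m = 5 + 2 = 7 generators.
Number of grade-2 blades = C(m, 2) = C(7, 2)
= 7*6/2 = 21


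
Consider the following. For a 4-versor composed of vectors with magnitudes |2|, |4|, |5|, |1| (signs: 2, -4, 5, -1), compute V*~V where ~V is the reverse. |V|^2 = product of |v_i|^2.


Each vector v_i has |v_i|^2 = s_i^2
Squared scales: 2^2 = 4, (-4)^2 = 16, 5^2 = 25, (-1)^2 = 1
|V|^2 = 4 * 16 * 25 * 1
= 1600


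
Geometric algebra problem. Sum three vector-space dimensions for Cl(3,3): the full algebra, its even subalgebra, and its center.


n = 3 + 3 = 6
Total dim = 2^6 = 64
Even subalgebra dim = 2^5 = 32
n is even, so center dim = 1
Sum = 64 + 32 + 1 = 97


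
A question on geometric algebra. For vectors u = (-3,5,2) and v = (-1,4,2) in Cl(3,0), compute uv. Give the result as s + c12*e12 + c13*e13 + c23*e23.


In Cl(3,0): e_i^2 = 1, e_ie_j = -e_je_i for i != j.
Scalar part = u . v = (-3)*(-1) + 5*4 + 2*2
= 3 + 20 + 4 = 27
e12 coeff = (-3)*4 - 5*(-1) = -12 - (-5) = -7
e13 coeff = (-3)*2 - 2*(-1) = -6 - (-2) = -4
e23 coeff = 5*2 - 2*4 = 10 - 8 = 2
uv = 27 - 7*e12 - 4*e13 + 2*e23


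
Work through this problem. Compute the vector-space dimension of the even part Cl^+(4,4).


Even subalgebra dimension = 2^(n-1)
n = 4 + 4 = 8
2^(8 - 1) = 2^7 = 128
Verification: sum of C(8,k) for even k = 1 + 28 + 70 + 28 + 1 = 128
Result = 128


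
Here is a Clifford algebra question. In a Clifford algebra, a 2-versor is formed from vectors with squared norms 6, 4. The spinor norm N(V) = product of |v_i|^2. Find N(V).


Spinor norm N(V) = |v1|^2 * |v2|^2 * ... * |v2|^2
= 6 * 4
Running product: 6, 24
N(V) = 24


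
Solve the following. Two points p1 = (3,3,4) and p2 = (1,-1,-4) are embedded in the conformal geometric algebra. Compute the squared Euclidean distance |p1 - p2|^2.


p1 - p2 = (2, 4, 8)
|p1 - p2|^2 = 2^2 + 4^2 + 8^2
= 4 + 16 + 64
= 84


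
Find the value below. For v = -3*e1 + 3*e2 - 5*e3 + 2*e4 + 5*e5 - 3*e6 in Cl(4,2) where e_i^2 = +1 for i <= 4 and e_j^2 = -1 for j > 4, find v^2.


v^2 = sum of c_i^2 * e_i^2
Positive signature terms (e_i^2 = +1): (-3)^2 + 3^2 + (-5)^2 + 2^2 = 47
Negative signature terms (e_j^2 = -1): 5^2 + (-3)^2 = 34
v^2 = 47 - 34 = 13


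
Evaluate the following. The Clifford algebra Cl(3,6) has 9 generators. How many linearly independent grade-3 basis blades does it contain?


Number of grade-k basis blades in Cl(p,q) with n = p + q is C(n, k).
n = 3 + 6 = 9
C(9, 3) = 9! / (3! * 6!)
= 362880 / (6 * 720)
= 84


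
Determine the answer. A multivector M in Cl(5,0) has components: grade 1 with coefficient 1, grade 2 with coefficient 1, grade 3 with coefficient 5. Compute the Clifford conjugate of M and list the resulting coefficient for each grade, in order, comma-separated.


Clifford conjugate sign for grade k: (-1)^(k(k+1)/2)
Grade 1: (-1)^(1*2/2) = (-1)^1 = -1, coeff 1 -> -1
Grade 2: (-1)^(2*3/2) = (-1)^3 = -1, coeff 1 -> -1
Grade 3: (-1)^(3*4/2) = (-1)^6 = 1, coeff 5 -> 5
Conjugated coefficients: -1, -1, 5


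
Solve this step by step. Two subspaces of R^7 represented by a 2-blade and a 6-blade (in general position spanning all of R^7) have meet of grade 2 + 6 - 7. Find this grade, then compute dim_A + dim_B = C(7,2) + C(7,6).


Meet grade = grade(A) + grade(B) - n
= 2 + 6 - 7 = 1
C(7,2) = 21
C(7,6) = 7
dim_A + dim_B = 21 + 7 = 28


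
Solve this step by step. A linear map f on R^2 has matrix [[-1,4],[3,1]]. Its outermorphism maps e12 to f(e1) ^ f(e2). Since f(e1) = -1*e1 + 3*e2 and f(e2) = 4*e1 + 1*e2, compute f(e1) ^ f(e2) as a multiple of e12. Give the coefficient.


The outermorphism of a linear map f sends e1^e2 to f(e1)^f(e2).
f(e1) = -1*e1 + 3*e2
f(e2) = 4*e1 + 1*e2
f(e1) ^ f(e2) = (-1*e1 + 3*e2) ^ (4*e1 + 1*e2)
= (-1)*1*e12 + 3*4*e21
= (-1 - 12)*e12
= -13*e12
Coefficient = -13


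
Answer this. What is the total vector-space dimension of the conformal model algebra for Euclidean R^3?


The conformal model of R^3 uses Cl(4,1): the 3 Euclidean generators plus two extra orthogonal generators e+ (e+^2 = +1) and e- (e-^2 = -1), from which the null vectors e0, einf are built.
Number of generators m = 3 + 2 = 5.
dim Cl(p,q) = 2^m = 2^5 = 32


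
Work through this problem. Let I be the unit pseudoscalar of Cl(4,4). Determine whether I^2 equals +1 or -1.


The pseudoscalar I = e1...e_n (product of all n generators) of Cl(p,q) satisfies I^2 = (-1)^(q + n(n-1)/2).
p = 4, q = 4, n = p + q = 8
n(n-1)/2 = 8 * 7 / 2 = 28
Exponent = q + n(n-1)/2 = 4 + 28 = 32
I^2 = (-1)^32 = +1


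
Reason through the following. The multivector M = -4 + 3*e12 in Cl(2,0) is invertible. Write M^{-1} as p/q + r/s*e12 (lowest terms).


M = -4 + 3*e12, where e12^2 = -1.
Since M commutes with its reverse ~M = a - b*e12, M * ~M = a^2 - b^2*e12^2 = a^2 + b^2.
So M^{-1} = ~M / (a^2 + b^2) = (a - b*e12)/(a^2 + b^2).
a^2 + b^2 = 16 + 9 = 25
Scalar part = -4/25 = -4/25
Bivector coeff = -3/25 = -3/25
M^{-1} = -4/25 - 3/25*e12


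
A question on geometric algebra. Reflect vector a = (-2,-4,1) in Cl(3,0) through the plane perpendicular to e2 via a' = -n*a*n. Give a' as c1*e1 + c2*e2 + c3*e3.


Reflection formula: a' = -n*a*n, with n = e2 (unit vector, n^2 = 1).
For reflection through hyperplane perp to e2:
The component along e2 flips sign, others stay.
a = (-2, -4, 1)
a' = (-2, 4, 1)
a' = -2*e1 + 4*e2 + 1*e3


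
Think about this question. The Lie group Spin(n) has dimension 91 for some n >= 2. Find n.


dim Spin(n) = dim so(n) = n(n-1)/2.
Solve n(n-1)/2 = 91, i.e. n^2 - n - 182 = 0.
Discriminant = 1 + 8*91 = 729
n = (1 + sqrt(729))/2 = (1 + 27)/2 = 14


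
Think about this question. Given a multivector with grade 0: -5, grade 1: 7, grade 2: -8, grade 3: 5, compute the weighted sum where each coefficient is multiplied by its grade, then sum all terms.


Grade-weighted sum = sum of grade_k * coefficient_k
0*(-5) = 0
1*7 = 7
2*(-8) = -16
3*5 = 15
Total = 0 + 7 + (-16) + 15 = 6


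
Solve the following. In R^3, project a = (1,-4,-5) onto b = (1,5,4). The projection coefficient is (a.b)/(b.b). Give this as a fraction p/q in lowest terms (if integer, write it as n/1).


Projection coefficient = (a . b) / (b . b)
a . b = 1*1 + (-4)*5 + (-5)*4
= 1 + (-20) + (-20) = -39
b . b = 1^2 + 5^2 + 4^2
= 1 + 25 + 16 = 42
Coefficient = -39/42
In lowest terms: -13/14


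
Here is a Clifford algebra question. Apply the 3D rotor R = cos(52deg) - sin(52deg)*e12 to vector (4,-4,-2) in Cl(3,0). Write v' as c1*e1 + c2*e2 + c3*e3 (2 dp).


Rotor R = cos(52deg) - sin(52deg)*e12
Rotation angle theta = 2 * 52 = 104 degrees in the e12 plane (e1 -> e2).
The component perpendicular to the plane (e3) is invariant: v'_3 = v3 = -2.00
cos(104deg) = -0.2419, sin(104deg) = 0.9703
v'_1 = v1*cos(theta) - v2*sin(theta) = 4*(-0.2419) - (-4)*0.9703 = 2.91
v'_2 = v1*sin(theta) + v2*cos(theta) = 4*0.9703 + (-4)*(-0.2419) = 4.85
v' = 2.91*e1 + 4.85*e2 - 2.00*e3


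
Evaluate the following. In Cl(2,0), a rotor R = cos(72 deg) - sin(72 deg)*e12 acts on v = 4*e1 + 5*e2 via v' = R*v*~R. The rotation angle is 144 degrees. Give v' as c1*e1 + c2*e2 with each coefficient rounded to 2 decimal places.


Rotor R = cos(72deg) - sin(72deg)*e12
Rotation angle theta = 2 * 72 = 144 degrees
v' = R*v*~R rotates v by theta.
cos(144deg) = -0.8090, sin(144deg) = 0.5878
v'_1 = 4*cos(144deg) - 5*sin(144deg)
= 4*(-0.8090) - 5*0.5878
= -6.17
v'_2 = 4*sin(144deg) + 5*cos(144deg)
= 4*0.5878 + 5*(-0.8090)
= -1.69
v' = -6.17*e1 - 1.69*e2


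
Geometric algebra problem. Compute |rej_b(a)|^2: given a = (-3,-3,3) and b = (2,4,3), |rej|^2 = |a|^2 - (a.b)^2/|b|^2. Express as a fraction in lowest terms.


|a|^2 = (-3)^2 + (-3)^2 + 3^2 = 27
|b|^2 = 2^2 + 4^2 + 3^2 = 29
a . b = (-3)*2 + (-3)*4 + 3*3 = -9
(a.b)^2 = (-9)^2 = 81
|rej|^2 = 27 - 81/29
= (783 - 81)/29
= 702/29
In lowest terms: 702/29


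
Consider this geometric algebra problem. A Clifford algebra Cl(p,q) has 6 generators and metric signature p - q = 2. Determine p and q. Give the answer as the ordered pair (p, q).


We need p + q = 6 and p - q = 2.
Adding: 2p = 6 + 2 = 8, so p = 4.
Then q = 6 - 4 = 2.
(p, q) = (4, 2)


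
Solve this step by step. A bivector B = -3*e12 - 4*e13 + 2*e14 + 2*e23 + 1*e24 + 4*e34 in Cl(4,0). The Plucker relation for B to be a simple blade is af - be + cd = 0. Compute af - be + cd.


Plucker relation: af - be + cd
a*f = (-3)*4 = -12
b*e = (-4)*1 = -4
c*d = 2*2 = 4
af - be + cd = -12 - (-4) + 4
= -4


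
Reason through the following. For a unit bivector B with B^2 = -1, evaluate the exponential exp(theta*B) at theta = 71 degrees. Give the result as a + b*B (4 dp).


For a unit bivector B with B^2 = -1, the exponential series gives
e^(theta*B) = cos(theta) + sin(theta)*B (the GA analogue of Euler's formula).
theta = 71 degrees = 1.239184 rad
cos(71 deg) = 0.3256
sin(71 deg) = 0.9455
exp(theta*B) = 0.3256 + 0.9455*B


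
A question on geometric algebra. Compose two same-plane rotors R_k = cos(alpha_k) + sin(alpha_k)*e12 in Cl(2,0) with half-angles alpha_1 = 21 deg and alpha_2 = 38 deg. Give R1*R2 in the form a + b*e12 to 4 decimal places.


Same-plane rotors commute and their half-angles add:
R1*R2 = cos(a1 + a2) + sin(a1 + a2)*e12.
a1 + a2 = 21 + 38 = 59 deg
cos(59 deg) = 0.5150
sin(59 deg) = 0.8572
R1*R2 = 0.5150 + 0.8572*e12


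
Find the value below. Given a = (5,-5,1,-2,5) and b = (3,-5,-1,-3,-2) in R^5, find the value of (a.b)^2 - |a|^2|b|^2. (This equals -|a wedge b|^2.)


a . b = 5*3 + (-5)*(-5) + 1*(-1) + (-2)*(-3) + 5*(-2)
= 15 + 25 + (-1) + 6 + (-10) = 35
|a|^2 = 5^2 + (-5)^2 + 1^2 + (-2)^2 + 5^2 = 80
|b|^2 = 3^2 + (-5)^2 + (-1)^2 + (-3)^2 + (-2)^2 = 48
(a.b)^2 = 35^2 = 1225
|a|^2 * |b|^2 = 80 * 48 = 3840
Result = 1225 - 3840 = -2615


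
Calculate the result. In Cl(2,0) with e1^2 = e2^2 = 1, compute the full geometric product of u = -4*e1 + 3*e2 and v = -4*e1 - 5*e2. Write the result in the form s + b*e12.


Expand: (-4*e1 + 3*e2)(-4*e1 - 5*e2)
= (-4)*(-4)*e1e1 + (-4)*(-5)*e1e2 + 3*(-4)*e2e1 + 3*(-5)*e2e2
Using e1^2 = e2^2 = 1, e2e1 = -e1e2:
Scalar part s = (-4)*(-4) + 3*(-5) = 16 + (-15) = 1
Bivector part b = (-4)*(-5) - 3*(-4) = 20 - (-12) = 32
uv = 1 + 32*e12


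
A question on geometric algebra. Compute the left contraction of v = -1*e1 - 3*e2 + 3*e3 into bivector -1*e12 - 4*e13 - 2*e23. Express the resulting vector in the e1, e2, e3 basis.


Left contraction v _| B = <vB>_1 (grade-1 part of the geometric product vB).
Using e1_|e12 = e2, e2_|e12 = -e1, e1_|e13 = e3, e3_|e13 = -e1, e2_|e23 = e3, e3_|e23 = -e2:
e1 coeff: -v2*b12 - v3*b13 = -(-3)*(-1) - (3)*(-4) = 9
e2 coeff: v1*b12 - v3*b23 = (-1)*(-1) - (3)*(-2) = 7
e3 coeff: v1*b13 + v2*b23 = (-1)*(-4) + (-3)*(-2) = 10
v _| B = 9*e1 + 7*e2 + 10*e3


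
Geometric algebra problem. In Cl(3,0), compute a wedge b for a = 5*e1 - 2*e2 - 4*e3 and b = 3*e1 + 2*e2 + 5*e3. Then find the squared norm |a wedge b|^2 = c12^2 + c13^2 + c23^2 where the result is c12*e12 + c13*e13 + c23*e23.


a wedge b = (a1*b2 - a2*b1)*e12 + (a1*b3 - a3*b1)*e13 + (a2*b3 - a3*b2)*e23
e12 coeff: 5*2 - (-2)*3 = 10 - (-6) = 16
e13 coeff: 5*5 - (-4)*3 = 25 - (-12) = 37
e23 coeff: (-2)*5 - (-4)*2 = -10 - (-8) = -2
|a wedge b|^2 = 16^2 + 37^2 + (-2)^2
= 256 + 1369 + 4
= 1629


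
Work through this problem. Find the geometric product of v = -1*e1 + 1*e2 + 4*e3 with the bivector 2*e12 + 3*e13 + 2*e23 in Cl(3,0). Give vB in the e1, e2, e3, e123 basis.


vB has grade-1 (vector) and grade-3 (trivector) parts: vB = (v _| B) + (v ^ B).
Vector part <vB>_1:
  e1: -v2*b12 - v3*b13 = -(1)*(2) - (4)*(3) = -14
  e2: v1*b12 - v3*b23 = (-1)*(2) - (4)*(2) = -10
  e3: v1*b13 + v2*b23 = (-1)*(3) + (1)*(2) = -1
Trivector part <vB>_3:
  e123: v1*b23 - v2*b13 + v3*b12 = (-1)*(2) - (1)*(3) + (4)*(2) = 3
vB = -14*e1 - 10*e2 - 1*e3 + 3*e123


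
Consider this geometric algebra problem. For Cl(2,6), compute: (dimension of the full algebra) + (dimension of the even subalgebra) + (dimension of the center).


n = 2 + 6 = 8
Total dim = 2^8 = 256
Even subalgebra dim = 2^7 = 128
n is even, so center dim = 1
Sum = 256 + 128 + 1 = 385


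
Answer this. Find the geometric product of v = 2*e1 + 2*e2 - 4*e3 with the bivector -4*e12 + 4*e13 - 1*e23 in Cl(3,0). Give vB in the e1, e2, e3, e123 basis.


vB has grade-1 (vector) and grade-3 (trivector) parts: vB = (v _| B) + (v ^ B).
Vector part <vB>_1:
  e1: -v2*b12 - v3*b13 = -(2)*(-4) - (-4)*(4) = 24
  e2: v1*b12 - v3*b23 = (2)*(-4) - (-4)*(-1) = -12
  e3: v1*b13 + v2*b23 = (2)*(4) + (2)*(-1) = 6
Trivector part <vB>_3:
  e123: v1*b23 - v2*b13 + v3*b12 = (2)*(-1) - (2)*(4) + (-4)*(-4) = 6
vB = 24*e1 - 12*e2 + 6*e3 + 6*e123


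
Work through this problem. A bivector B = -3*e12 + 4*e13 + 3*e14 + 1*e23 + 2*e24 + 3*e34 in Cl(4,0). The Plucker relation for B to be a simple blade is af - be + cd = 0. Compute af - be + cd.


Plucker relation: af - be + cd
a*f = (-3)*3 = -9
b*e = 4*2 = 8
c*d = 3*1 = 3
af - be + cd = -9 - 8 + 3
= -14


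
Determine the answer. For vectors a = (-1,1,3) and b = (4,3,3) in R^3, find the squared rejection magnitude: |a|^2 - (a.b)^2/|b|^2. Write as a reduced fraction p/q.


|a|^2 = (-1)^2 + 1^2 + 3^2 = 11
|b|^2 = 4^2 + 3^2 + 3^2 = 34
a . b = (-1)*4 + 1*3 + 3*3 = 8
(a.b)^2 = 8^2 = 64
|rej|^2 = 11 - 64/34
= (374 - 64)/34
= 310/34
In lowest terms: 155/17


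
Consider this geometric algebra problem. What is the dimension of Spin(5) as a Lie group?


Spin(n) double-covers SO(n); both have Lie algebra so(n) of dimension n(n-1)/2.
n = 5
n(n-1) = 5 * 4 = 20
dim Spin(5) = 20/2 = 10


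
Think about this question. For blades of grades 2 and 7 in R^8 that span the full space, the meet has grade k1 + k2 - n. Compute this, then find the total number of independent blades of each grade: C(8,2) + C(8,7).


Meet grade = grade(A) + grade(B) - n
= 2 + 7 - 8 = 1
C(8,2) = 28
C(8,7) = 8
dim_A + dim_B = 28 + 8 = 36


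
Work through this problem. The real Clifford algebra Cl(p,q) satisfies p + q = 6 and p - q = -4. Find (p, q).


We need p + q = 6 and p - q = -4.
Adding: 2p = 6 + (-4) = 2, so p = 1.
Then q = 6 - 1 = 5.
(p, q) = (1, 5)


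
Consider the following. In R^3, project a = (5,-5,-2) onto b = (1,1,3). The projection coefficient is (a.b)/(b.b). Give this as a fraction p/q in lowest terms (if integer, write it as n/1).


Projection coefficient = (a . b) / (b . b)
a . b = 5*1 + (-5)*1 + (-2)*3
= 5 + (-5) + (-6) = -6
b . b = 1^2 + 1^2 + 3^2
= 1 + 1 + 9 = 11
Coefficient = -6/11
In lowest terms: -6/11


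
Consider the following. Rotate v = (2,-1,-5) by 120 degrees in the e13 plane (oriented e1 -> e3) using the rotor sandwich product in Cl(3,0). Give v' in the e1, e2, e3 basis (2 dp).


Rotor R = cos(60deg) - sin(60deg)*e13
Rotation angle theta = 2 * 60 = 120 degrees in the e13 plane (e1 -> e3).
The component perpendicular to the plane (e2) is invariant: v'_2 = v2 = -1.00
cos(120deg) = -0.5000, sin(120deg) = 0.8660
v'_1 = v1*cos(theta) - v3*sin(theta) = 2*(-0.5000) - (-5)*0.8660 = 3.33
v'_3 = v1*sin(theta) + v3*cos(theta) = 2*0.8660 + (-5)*(-0.5000) = 4.23
v' = 3.33*e1 - 1.00*e2 + 4.23*e3


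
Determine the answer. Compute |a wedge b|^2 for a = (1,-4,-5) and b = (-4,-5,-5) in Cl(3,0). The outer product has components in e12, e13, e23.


a wedge b = (a1*b2 - a2*b1)*e12 + (a1*b3 - a3*b1)*e13 + (a2*b3 - a3*b2)*e23
e12 coeff: 1*(-5) - (-4)*(-4) = -5 - 16 = -21
e13 coeff: 1*(-5) - (-5)*(-4) = -5 - 20 = -25
e23 coeff: (-4)*(-5) - (-5)*(-5) = 20 - 25 = -5
|a wedge b|^2 = (-21)^2 + (-25)^2 + (-5)^2
= 441 + 625 + 25
= 1091


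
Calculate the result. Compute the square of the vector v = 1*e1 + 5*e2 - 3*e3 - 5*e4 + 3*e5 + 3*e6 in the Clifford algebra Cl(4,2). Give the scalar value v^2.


v^2 = sum of c_i^2 * e_i^2
Positive signature terms (e_i^2 = +1): 1^2 + 5^2 + (-3)^2 + (-5)^2 = 60
Negative signature terms (e_j^2 = -1): 3^2 + 3^2 = 18
v^2 = 60 - 18 = 42


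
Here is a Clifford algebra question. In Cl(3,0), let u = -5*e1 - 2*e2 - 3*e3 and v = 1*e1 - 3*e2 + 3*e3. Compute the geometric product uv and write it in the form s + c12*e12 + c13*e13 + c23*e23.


In Cl(3,0): e_i^2 = 1, e_ie_j = -e_je_i for i != j.
Scalar part = u . v = (-5)*1 + (-2)*(-3) + (-3)*3
= -5 + 6 + (-9) = -8
e12 coeff = (-5)*(-3) - (-2)*1 = 15 - (-2) = 17
e13 coeff = (-5)*3 - (-3)*1 = -15 - (-3) = -12
e23 coeff = (-2)*3 - (-3)*(-3) = -6 - 9 = -15
uv = -8 + 17*e12 - 12*e13 - 15*e23


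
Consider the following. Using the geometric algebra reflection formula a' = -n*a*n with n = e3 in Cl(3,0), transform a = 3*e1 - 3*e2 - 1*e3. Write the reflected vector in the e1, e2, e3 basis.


Reflection formula: a' = -n*a*n, with n = e3 (unit vector, n^2 = 1).
For reflection through hyperplane perp to e3:
The component along e3 flips sign, others stay.
a = (3, -3, -1)
a' = (3, -3, 1)
a' = 3*e1 - 3*e2 + 1*e3


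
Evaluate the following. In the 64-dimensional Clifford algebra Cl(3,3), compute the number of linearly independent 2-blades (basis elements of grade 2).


Number of grade-k basis blades in Cl(p,q) with n = p + q is C(n, k).
n = 3 + 3 = 6
C(6, 2) = 6! / (2! * 4!)
= 720 / (2 * 24)
= 15


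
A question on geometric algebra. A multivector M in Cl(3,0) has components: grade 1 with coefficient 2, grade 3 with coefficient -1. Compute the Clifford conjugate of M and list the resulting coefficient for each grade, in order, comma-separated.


Clifford conjugate sign for grade k: (-1)^(k(k+1)/2)
Grade 1: (-1)^(1*2/2) = (-1)^1 = -1, coeff 2 -> -2
Grade 3: (-1)^(3*4/2) = (-1)^6 = 1, coeff -1 -> -1
Conjugated coefficients: -2, -1


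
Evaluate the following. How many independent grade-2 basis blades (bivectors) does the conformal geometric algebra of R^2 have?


The conformal model of R^2 uses Cl(3,1) with m = 2 + 2 = 4 generators.
Number of grade-2 blades = C(m, 2) = C(4, 2)
= 4*3/2 = 6


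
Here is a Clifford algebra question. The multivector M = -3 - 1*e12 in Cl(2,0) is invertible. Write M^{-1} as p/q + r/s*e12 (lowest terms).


M = -3 - 1*e12, where e12^2 = -1.
Since M commutes with its reverse ~M = a - b*e12, M * ~M = a^2 - b^2*e12^2 = a^2 + b^2.
So M^{-1} = ~M / (a^2 + b^2) = (a - b*e12)/(a^2 + b^2).
a^2 + b^2 = 9 + 1 = 10
Scalar part = -3/10 = -3/10
Bivector coeff = 1/10 = 1/10
M^{-1} = -3/10 + 1/10*e12


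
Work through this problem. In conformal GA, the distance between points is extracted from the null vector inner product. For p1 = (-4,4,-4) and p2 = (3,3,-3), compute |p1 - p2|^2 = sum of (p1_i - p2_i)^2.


p1 - p2 = (-7, 1, -1)
|p1 - p2|^2 = (-7)^2 + 1^2 + (-1)^2
= 49 + 1 + 1
= 51


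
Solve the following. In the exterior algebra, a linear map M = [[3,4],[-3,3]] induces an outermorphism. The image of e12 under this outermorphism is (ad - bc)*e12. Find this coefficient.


The outermorphism of a linear map f sends e1^e2 to f(e1)^f(e2).
f(e1) = 3*e1 - 3*e2
f(e2) = 4*e1 + 3*e2
f(e1) ^ f(e2) = (3*e1 - 3*e2) ^ (4*e1 + 3*e2)
= 3*3*e12 + (-3)*4*e21
= (9 - (-12))*e12
= 21*e12
Coefficient = 21
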